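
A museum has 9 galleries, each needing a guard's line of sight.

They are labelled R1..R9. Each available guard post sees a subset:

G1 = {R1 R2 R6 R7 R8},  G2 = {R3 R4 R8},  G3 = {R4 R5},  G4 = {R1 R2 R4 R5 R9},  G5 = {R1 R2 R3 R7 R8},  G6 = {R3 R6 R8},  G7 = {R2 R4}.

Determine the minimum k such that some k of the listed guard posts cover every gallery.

3

Take {G1, G4, G5}. Their union is {R1, R2, R3, R4, R5, R6, R7, R8, R9}, which is all 9 galleries.
Only G4 contains R9, so G4 is forced; the remaining 4 galleries need at least 2 more guard posts (each remaining guard post adds at most 3) — so at least 3 guard posts are needed, and 3 is optimal.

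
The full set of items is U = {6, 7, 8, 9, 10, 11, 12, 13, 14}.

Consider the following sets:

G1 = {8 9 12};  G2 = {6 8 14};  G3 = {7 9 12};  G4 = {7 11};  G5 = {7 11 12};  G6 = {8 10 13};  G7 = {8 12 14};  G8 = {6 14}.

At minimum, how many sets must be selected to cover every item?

G1, G2, G4, and G6 cover everything between them: the union {6, 7, 8, 9, 10, 11, 12, 13, 14} is all of U.
No 3 of the 8 sets cover everything (all 56 combinations miss at least one item), so 4 is optimal.

4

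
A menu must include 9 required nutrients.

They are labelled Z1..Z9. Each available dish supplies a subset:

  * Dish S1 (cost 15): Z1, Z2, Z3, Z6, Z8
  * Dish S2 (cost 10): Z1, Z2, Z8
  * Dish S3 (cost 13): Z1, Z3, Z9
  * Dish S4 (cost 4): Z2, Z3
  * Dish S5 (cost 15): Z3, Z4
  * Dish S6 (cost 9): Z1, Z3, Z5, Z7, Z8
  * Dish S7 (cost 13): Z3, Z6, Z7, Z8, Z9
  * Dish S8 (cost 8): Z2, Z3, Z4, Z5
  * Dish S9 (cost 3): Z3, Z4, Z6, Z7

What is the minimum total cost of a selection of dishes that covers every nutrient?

29

S4, S6, S7, S9 together cover every nutrient (S4 ∪ S6 ∪ S7 ∪ S9 = {Z1, Z2, Z3, Z4, Z5, Z6, Z7, Z8, Z9}); total cost 4 + 9 + 13 + 3 = 29.
No covering selection has total cost below 29.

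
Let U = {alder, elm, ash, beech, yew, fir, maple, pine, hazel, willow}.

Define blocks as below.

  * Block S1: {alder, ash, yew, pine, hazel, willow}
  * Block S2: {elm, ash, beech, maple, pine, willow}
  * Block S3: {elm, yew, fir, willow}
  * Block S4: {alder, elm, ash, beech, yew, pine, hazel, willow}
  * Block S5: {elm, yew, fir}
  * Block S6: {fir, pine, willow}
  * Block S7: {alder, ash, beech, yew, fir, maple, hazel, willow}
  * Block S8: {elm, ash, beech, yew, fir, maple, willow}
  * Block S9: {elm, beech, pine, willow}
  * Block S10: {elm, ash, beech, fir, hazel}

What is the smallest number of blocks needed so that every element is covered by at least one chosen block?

2

S1 and S8 together: S1 ∪ S8 = {alder, elm, ash, beech, yew, fir, maple, pine, hazel, willow} — every element is covered.
No single block has all 10 elements (the largest, S4, has 8), so 2 is optimal.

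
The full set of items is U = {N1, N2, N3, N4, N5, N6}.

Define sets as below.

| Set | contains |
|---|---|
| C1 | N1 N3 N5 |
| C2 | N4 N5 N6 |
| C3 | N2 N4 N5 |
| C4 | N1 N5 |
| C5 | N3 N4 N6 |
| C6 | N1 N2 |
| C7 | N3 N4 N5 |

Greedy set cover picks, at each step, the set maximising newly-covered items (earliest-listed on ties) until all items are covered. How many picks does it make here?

3

Greedy: pick C1 (covers 3 new) → pick C2 (covers 2 new) → pick C3 (covers 1 new). Total picks: 3.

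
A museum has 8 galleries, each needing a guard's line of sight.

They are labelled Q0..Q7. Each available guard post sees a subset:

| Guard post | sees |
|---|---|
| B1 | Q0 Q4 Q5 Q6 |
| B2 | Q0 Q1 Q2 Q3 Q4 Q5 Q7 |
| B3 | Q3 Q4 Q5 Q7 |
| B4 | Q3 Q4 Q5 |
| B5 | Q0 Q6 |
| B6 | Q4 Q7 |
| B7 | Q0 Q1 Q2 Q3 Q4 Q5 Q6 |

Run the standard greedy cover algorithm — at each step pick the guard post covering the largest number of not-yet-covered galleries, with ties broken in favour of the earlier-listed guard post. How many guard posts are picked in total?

2

Greedy: pick B2 (covers 7 new) → pick B1 (covers 1 new). Total picks: 2.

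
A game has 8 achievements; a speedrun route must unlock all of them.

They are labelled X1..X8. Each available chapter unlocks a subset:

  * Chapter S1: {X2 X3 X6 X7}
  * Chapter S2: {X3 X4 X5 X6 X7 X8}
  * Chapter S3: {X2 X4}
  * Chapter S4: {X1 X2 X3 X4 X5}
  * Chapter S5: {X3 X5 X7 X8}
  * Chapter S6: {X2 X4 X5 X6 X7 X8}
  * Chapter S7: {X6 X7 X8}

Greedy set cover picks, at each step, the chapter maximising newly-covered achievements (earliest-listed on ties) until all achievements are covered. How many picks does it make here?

2

Greedy: pick S2 (covers 6 new) → pick S4 (covers 2 new). Total picks: 2.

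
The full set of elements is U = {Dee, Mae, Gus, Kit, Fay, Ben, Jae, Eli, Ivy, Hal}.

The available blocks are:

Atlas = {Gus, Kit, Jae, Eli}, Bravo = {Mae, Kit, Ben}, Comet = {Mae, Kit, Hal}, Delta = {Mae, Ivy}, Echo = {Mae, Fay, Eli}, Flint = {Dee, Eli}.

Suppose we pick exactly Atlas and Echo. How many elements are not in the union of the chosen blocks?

Union of Atlas, Echo = {Mae, Gus, Kit, Fay, Jae, Eli}.
Not covered: Dee, Ben, Ivy, Hal — 4 elements.

4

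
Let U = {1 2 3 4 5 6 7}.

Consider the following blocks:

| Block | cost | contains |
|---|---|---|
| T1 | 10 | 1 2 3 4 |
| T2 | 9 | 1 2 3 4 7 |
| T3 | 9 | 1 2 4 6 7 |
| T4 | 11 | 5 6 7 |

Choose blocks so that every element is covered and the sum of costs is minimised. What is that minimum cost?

20

T2, T4 together cover every element (T2 ∪ T4 = {1, 2, 3, 4, 5, 6, 7}); total cost 9 + 11 = 20.
No covering selection has total cost below 20.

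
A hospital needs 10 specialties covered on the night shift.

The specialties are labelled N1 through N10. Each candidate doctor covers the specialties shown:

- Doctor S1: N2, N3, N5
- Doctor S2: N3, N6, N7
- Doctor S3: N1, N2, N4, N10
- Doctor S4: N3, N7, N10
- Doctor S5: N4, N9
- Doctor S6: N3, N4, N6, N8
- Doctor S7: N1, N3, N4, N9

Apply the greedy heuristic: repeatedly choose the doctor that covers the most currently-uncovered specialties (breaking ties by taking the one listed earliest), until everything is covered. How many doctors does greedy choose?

Greedy: pick S3 (covers 4 new) → pick S2 (covers 3 new) → pick S1 (covers 1 new) → pick S5 (covers 1 new) → pick S6 (covers 1 new). Total picks: 5.
(The true minimum cover uses only 4 doctors, so greedy is not optimal here.)

5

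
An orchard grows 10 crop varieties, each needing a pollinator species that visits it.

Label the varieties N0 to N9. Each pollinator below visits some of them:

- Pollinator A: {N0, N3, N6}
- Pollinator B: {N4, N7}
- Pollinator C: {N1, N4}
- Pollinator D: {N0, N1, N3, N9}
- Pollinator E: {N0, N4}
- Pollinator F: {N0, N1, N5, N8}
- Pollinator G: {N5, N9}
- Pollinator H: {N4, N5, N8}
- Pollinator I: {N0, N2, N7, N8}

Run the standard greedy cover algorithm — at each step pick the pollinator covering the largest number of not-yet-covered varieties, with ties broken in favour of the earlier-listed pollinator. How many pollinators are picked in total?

Greedy: pick D (covers 4 new) → pick H (covers 3 new) → pick I (covers 2 new) → pick A (covers 1 new). Total picks: 4.

4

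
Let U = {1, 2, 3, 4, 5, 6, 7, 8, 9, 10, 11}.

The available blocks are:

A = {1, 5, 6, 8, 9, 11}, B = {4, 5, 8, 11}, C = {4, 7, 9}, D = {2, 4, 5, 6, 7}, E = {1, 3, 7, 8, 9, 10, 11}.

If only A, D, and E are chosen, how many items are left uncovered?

0

Union of A, D, E = {1, 2, 3, 4, 5, 6, 7, 8, 9, 10, 11} — that's every item, so 0 are uncovered.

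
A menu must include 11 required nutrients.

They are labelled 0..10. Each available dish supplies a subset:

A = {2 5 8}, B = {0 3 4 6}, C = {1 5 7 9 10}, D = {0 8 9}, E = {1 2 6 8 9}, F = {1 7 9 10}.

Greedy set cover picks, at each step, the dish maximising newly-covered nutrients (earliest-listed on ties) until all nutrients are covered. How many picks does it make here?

3

Greedy: pick C (covers 5 new) → pick B (covers 4 new) → pick A (covers 2 new). Total picks: 3.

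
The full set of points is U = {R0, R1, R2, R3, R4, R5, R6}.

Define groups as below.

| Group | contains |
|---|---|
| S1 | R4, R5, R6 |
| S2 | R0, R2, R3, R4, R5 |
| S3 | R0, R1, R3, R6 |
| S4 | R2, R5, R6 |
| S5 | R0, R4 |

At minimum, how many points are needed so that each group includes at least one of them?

The 2 points {R4, R6} hit every group.
The groups S4, S5 are pairwise disjoint, so any hitting set needs a separate point for each — at least 2. Hence 2 is optimal.

2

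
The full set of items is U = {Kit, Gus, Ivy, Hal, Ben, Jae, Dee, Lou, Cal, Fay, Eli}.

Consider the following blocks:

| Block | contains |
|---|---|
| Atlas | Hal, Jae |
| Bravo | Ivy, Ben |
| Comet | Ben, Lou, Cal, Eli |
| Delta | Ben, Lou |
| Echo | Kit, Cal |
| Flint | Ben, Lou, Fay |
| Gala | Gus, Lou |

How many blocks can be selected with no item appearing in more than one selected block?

4

Atlas, Bravo, Echo, Gala are pairwise disjoint (Atlas={Hal,Jae}; Bravo={Ivy,Ben}; Echo={Kit,Cal}; Gala={Gus,Lou}).
Every remaining block overlaps one of these, and no 5 of the listed blocks are pairwise disjoint, so 4 is the maximum.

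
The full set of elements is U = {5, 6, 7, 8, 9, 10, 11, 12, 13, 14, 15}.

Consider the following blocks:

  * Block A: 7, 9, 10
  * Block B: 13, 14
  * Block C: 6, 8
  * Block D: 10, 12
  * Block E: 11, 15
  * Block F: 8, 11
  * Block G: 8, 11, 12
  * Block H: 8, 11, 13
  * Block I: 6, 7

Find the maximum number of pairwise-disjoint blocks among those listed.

B, D, E, I are pairwise disjoint (B={13,14}; D={10,12}; E={11,15}; I={6,7}).
Every remaining block overlaps one of these, and no 5 of the listed blocks are pairwise disjoint, so 4 is the maximum.

4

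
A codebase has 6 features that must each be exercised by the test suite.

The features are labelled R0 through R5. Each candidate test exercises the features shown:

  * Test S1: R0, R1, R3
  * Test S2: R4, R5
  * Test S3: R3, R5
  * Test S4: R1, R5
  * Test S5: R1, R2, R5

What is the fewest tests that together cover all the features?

3

S1 and S2 and S5 together: S1 ∪ S2 ∪ S5 = {R0, R1, R2, R3, R4, R5} — every feature is covered.
Only S1 contains R0, so S1 is forced; the remaining 3 features need at least 2 more tests (each remaining test adds at most 2) — so at least 3 tests are needed, and 3 is optimal.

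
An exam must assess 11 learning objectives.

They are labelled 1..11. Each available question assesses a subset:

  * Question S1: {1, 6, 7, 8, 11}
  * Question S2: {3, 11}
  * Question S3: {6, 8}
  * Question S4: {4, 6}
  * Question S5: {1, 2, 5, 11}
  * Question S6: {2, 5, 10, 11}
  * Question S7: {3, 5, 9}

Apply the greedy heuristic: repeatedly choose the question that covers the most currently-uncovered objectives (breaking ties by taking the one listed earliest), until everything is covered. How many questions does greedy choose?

4

Greedy: pick S1 (covers 5 new) → pick S6 (covers 3 new) → pick S7 (covers 2 new) → pick S4 (covers 1 new). Total picks: 4.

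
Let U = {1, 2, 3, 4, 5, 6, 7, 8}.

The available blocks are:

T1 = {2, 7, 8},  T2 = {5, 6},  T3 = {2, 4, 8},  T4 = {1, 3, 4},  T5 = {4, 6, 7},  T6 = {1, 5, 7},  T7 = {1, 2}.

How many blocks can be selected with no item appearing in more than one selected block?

T1, T2, T4 are pairwise disjoint (T1={2,7,8}; T2={5,6}; T4={1,3,4}).
Every remaining block overlaps one of these, and no 4 of the listed blocks are pairwise disjoint, so 3 is the maximum.

3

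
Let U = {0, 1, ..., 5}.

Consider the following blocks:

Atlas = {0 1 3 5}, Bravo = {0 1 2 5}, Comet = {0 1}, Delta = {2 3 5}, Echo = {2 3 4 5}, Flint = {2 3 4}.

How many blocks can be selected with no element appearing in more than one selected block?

2

Comet, Echo are pairwise disjoint (Comet={0,1}; Echo={2,3,4,5}).
Every remaining block overlaps one of these, and no 3 of the listed blocks are pairwise disjoint, so 2 is the maximum.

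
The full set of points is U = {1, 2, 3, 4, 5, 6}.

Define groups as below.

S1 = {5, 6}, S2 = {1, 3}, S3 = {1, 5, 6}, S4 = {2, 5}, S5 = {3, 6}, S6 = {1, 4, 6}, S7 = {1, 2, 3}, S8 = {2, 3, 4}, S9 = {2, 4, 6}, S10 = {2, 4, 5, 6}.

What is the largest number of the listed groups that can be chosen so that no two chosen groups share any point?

2

S1, S7 are pairwise disjoint (S1={5,6}; S7={1,2,3}).
Every remaining group overlaps one of these, and no 3 of the listed groups are pairwise disjoint, so 2 is the maximum.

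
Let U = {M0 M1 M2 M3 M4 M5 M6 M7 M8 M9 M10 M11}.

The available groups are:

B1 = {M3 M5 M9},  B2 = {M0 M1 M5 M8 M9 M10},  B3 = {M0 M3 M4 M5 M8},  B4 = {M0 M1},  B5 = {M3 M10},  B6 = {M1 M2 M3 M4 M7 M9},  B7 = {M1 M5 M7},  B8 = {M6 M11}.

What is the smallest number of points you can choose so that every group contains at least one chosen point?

Take H = {M1, M3, M11}. Each listed group contains at least one of these, so H is a hitting set of size 3.
The groups B4, B5, B8 are pairwise disjoint, so any hitting set needs a separate point for each — at least 3. Hence 3 is optimal.

3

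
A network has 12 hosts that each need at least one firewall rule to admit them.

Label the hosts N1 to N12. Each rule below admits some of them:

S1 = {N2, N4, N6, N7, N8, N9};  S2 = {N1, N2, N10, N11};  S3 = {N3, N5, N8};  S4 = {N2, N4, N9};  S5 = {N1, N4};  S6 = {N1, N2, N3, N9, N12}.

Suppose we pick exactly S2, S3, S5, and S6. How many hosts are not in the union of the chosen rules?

2

Union of S2, S3, S5, S6 = {N1, N2, N3, N4, N5, N8, N9, N10, N11, N12}.
Not covered: N6, N7 — 2 hosts.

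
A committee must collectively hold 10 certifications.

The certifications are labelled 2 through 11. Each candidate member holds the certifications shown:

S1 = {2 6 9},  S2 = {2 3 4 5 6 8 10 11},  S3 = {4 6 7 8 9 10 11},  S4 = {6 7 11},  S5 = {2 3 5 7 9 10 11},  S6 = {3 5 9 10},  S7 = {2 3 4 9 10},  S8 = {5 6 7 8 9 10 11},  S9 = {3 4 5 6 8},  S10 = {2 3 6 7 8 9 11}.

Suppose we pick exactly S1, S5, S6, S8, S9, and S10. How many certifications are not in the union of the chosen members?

Union of S1, S5, S6, S8, S9, S10 = {2, 3, 4, 5, 6, 7, 8, 9, 10, 11} — that's every certification, so 0 are uncovered.

0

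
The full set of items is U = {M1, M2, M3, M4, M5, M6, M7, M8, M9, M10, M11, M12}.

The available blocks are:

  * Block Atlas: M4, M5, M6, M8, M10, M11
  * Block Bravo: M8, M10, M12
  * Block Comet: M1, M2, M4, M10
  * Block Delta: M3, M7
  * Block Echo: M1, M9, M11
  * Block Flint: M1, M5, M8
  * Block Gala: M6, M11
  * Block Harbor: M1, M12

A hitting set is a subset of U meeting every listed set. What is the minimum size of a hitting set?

4

Take H = {M1, M3, M11, M12}. Each listed block contains at least one of these, so H is a hitting set of size 4.
No choice of 3 items meets every block, so 4 is the minimum.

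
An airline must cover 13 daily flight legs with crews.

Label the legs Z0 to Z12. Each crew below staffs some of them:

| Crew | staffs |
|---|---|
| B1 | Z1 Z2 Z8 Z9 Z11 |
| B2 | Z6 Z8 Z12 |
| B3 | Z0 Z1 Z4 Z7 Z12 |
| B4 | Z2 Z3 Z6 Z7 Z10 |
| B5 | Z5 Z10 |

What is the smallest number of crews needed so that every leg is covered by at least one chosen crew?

4

Take {B1, B3, B4, B5}. Their union is {Z0, Z1, Z2, Z3, Z4, Z5, Z6, Z7, Z8, Z9, Z10, Z11, Z12}, which is all 13 legs.
Only B5 contains Z5, so B5 is forced; the remaining 11 legs need at least 3 more crews (each remaining crew adds at most 5) — so at least 4 crews are needed, and 4 is optimal.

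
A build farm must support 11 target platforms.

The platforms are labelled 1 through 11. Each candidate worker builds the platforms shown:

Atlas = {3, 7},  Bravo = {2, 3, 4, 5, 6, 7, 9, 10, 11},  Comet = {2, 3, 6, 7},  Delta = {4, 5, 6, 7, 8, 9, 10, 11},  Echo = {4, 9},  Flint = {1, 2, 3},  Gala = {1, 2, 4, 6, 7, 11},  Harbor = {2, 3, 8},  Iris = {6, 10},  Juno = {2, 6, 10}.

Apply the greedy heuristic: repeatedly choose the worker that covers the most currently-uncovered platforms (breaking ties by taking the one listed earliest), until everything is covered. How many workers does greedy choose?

3

Greedy: pick Bravo (covers 9 new) → pick Delta (covers 1 new) → pick Flint (covers 1 new). Total picks: 3.
(The true minimum cover uses only 2 workers, so greedy is not optimal here.)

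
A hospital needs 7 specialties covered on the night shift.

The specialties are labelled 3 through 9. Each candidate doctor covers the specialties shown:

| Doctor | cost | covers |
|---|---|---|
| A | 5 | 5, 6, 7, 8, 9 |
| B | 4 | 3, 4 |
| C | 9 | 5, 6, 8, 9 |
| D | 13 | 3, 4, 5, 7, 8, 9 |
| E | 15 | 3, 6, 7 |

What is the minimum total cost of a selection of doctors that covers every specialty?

9

A, B together cover every specialty (A ∪ B = {3, 4, 5, 6, 7, 8, 9}); total cost 5 + 4 = 9.
No covering selection has total cost below 9.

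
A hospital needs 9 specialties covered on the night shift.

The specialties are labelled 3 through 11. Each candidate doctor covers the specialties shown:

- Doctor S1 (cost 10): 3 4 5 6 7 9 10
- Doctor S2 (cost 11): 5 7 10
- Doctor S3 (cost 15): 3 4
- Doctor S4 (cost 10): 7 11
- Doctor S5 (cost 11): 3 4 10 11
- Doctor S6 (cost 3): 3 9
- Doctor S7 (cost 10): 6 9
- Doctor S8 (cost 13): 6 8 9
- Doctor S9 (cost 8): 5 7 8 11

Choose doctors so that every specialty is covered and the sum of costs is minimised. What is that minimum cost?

S1, S9 together cover every specialty (S1 ∪ S9 = {3, 4, 5, 6, 7, 8, 9, 10, 11}); total cost 10 + 8 = 18.
No covering selection has total cost below 18.

18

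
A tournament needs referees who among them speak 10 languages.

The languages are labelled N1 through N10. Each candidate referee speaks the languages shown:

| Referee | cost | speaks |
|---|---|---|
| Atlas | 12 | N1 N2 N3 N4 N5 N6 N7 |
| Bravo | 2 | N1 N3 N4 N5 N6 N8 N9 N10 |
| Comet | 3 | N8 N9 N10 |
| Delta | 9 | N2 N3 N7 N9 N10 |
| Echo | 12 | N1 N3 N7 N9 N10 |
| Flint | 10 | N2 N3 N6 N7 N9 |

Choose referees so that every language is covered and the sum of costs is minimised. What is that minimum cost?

Bravo, Delta together cover every language (Bravo ∪ Delta = {N1, N2, N3, N4, N5, N6, N7, N8, N9, N10}); total cost 2 + 9 = 11.
No covering selection has total cost below 11.

11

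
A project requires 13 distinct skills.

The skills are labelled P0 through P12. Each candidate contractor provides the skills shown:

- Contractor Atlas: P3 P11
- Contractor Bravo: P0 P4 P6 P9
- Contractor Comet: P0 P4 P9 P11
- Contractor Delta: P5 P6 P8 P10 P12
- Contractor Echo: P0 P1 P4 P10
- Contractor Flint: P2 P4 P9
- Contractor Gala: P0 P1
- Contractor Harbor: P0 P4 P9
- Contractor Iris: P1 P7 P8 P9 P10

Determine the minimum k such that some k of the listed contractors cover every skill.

5

Take {Atlas, Comet, Delta, Flint, Iris}. Their union is {P0, P1, P2, P3, P4, P5, P6, P7, P8, P9, P10, P11, P12}, which is all 13 skills.
No 4 of the 9 contractors cover everything (all 126 combinations miss at least one skill), so 5 is optimal.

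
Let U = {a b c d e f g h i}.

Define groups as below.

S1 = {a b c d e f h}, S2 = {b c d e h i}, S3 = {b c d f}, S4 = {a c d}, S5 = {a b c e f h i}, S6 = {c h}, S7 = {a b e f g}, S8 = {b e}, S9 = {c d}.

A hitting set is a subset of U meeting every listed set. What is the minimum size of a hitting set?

2

The 2 points {b, c} hit every group.
The groups S8, S9 are pairwise disjoint, so any hitting set needs a separate point for each — at least 2. Hence 2 is optimal.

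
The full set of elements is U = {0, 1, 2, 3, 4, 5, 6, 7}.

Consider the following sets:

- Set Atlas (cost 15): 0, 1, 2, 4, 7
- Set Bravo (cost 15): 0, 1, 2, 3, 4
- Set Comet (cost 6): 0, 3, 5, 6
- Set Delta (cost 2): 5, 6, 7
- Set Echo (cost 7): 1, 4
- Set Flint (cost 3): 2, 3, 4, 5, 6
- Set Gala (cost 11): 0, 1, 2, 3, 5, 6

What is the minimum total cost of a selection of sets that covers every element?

16

Delta, Flint, Gala together cover every element (Delta ∪ Flint ∪ Gala = {0, 1, 2, 3, 4, 5, 6, 7}); total cost 2 + 3 + 11 = 16.
No covering selection has total cost below 16.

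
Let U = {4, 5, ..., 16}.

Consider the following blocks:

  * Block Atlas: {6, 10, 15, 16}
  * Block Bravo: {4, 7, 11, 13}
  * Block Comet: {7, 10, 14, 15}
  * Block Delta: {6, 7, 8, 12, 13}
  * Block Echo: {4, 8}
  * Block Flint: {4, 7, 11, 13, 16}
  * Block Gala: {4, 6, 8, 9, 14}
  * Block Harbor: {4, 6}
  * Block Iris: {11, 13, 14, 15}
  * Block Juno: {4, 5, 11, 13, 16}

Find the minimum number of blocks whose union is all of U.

Atlas and Delta and Gala and Juno together: Atlas ∪ Delta ∪ Gala ∪ Juno = {4, 5, 6, 7, 8, 9, 10, 11, 12, 13, 14, 15, 16} — every item is covered.
No 3 of the 10 blocks cover everything (all 120 combinations miss at least one item), so 4 is optimal.

4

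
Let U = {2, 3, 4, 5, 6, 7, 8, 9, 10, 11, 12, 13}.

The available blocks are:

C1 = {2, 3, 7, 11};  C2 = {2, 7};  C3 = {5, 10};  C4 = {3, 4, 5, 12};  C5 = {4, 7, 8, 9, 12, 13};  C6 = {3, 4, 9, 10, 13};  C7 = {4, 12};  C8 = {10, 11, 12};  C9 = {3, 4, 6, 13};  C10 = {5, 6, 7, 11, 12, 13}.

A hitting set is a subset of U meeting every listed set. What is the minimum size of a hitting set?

3

The 3 elements {4, 7, 10} hit every block.
The blocks C2, C3, C9 are pairwise disjoint, so any hitting set needs a separate element for each — at least 3. Hence 3 is optimal.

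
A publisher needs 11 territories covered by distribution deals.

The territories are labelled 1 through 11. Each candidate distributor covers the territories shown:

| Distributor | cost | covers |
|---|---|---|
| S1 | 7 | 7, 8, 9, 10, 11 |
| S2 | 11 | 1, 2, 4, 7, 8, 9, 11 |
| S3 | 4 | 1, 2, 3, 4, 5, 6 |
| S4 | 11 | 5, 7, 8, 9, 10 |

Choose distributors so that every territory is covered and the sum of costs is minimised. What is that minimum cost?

11

S1, S3 together cover every territory (S1 ∪ S3 = {1, 2, 3, 4, 5, 6, 7, 8, 9, 10, 11}); total cost 7 + 4 = 11.
No covering selection has total cost below 11.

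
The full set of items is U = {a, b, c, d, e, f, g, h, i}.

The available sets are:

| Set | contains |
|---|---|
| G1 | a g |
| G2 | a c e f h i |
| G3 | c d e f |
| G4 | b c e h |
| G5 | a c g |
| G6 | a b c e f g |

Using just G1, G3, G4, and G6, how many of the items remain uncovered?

1

Union of G1, G3, G4, G6 = {a, b, c, d, e, f, g, h}.
Not covered: i — 1 item.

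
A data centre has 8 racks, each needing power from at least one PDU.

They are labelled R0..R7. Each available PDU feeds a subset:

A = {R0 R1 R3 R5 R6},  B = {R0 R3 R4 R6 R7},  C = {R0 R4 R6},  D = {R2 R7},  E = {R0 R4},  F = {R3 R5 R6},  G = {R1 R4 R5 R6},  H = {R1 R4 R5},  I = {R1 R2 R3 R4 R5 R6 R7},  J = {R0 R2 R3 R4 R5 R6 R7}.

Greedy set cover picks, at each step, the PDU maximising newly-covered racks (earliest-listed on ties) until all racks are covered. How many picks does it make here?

2

Greedy: pick I (covers 7 new) → pick A (covers 1 new). Total picks: 2.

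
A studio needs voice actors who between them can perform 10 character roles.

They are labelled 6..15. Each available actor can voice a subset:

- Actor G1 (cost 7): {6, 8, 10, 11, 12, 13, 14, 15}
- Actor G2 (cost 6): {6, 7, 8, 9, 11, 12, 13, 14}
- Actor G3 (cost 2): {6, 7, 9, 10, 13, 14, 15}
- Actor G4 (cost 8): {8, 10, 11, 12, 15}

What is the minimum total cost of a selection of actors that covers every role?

G2, G3 together cover every role (G2 ∪ G3 = {6, 7, 8, 9, 10, 11, 12, 13, 14, 15}); total cost 6 + 2 = 8.
No covering selection has total cost below 8.

8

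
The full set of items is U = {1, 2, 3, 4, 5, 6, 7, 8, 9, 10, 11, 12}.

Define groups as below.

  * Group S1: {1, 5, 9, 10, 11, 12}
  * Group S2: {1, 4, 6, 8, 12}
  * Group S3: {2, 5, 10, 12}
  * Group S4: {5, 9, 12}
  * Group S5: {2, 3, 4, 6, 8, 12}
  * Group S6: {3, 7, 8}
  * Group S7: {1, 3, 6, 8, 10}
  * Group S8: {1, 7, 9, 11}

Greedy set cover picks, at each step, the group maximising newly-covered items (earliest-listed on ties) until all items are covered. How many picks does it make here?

Greedy: pick S1 (covers 6 new) → pick S5 (covers 5 new) → pick S6 (covers 1 new). Total picks: 3.

3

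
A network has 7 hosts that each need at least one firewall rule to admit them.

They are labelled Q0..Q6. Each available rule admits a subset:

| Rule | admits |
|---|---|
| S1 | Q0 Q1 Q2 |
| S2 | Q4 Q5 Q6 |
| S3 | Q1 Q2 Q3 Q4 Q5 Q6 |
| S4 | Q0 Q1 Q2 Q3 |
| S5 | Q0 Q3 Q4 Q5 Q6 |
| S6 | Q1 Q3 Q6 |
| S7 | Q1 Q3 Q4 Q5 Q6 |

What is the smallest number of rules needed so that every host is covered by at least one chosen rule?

2

S3 and S4 together: S3 ∪ S4 = {Q0, Q1, Q2, Q3, Q4, Q5, Q6} — every host is covered.
No single rule has all 7 hosts (the largest, S3, has 6), so 2 is optimal.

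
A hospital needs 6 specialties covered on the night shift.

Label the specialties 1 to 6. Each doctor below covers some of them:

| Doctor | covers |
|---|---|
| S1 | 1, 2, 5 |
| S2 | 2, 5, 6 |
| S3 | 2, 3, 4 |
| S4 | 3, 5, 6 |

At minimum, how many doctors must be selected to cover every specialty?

3

Take {S1, S3, S4}. Their union is {1, 2, 3, 4, 5, 6}, which is all 6 specialties.
Only S1 contains 1, so S1 is forced; the remaining 3 specialties need at least 2 more doctors (each remaining doctor adds at most 2) — so at least 3 doctors are needed, and 3 is optimal.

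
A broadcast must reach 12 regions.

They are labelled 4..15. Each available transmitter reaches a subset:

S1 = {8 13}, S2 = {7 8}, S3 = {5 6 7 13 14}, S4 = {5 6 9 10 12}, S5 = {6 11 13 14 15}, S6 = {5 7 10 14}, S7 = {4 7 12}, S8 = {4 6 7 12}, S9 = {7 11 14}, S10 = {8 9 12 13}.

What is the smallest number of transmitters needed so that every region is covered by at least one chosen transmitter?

Take {S1, S4, S5, S8}. Their union is {4, 5, 6, 7, 8, 9, 10, 11, 12, 13, 14, 15}, which is all 12 regions.
No 3 of the 10 transmitters cover everything (all 120 combinations miss at least one region), so 4 is optimal.

4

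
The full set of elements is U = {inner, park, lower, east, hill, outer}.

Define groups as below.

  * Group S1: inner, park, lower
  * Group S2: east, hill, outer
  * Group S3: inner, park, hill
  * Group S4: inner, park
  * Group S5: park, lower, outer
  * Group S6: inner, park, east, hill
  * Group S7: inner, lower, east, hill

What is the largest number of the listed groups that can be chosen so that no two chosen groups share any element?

S1, S2 are pairwise disjoint (S1={inner,park,lower}; S2={east,hill,outer}).
Every remaining group overlaps one of these, and no 3 of the listed groups are pairwise disjoint, so 2 is the maximum.

2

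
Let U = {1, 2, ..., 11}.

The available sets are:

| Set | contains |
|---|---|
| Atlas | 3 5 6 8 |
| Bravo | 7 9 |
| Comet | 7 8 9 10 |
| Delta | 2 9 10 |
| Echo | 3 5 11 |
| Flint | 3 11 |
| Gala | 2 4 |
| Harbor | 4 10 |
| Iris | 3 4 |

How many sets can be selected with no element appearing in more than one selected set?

Atlas, Bravo, Gala are pairwise disjoint (Atlas={3,5,6,8}; Bravo={7,9}; Gala={2,4}).
Every remaining set overlaps one of these, and no 4 of the listed sets are pairwise disjoint, so 3 is the maximum.

3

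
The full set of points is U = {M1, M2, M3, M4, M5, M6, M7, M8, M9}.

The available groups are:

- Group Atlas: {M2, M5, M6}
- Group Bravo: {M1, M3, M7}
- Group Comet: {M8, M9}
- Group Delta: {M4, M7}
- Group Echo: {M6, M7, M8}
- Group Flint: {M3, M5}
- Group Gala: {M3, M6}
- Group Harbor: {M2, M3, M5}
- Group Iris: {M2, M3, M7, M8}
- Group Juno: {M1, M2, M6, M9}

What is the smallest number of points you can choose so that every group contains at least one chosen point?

Take H = {M3, M4, M6, M9}. Each listed group contains at least one of these, so H is a hitting set of size 4.
No choice of 3 points meets every group, so 4 is the minimum.

4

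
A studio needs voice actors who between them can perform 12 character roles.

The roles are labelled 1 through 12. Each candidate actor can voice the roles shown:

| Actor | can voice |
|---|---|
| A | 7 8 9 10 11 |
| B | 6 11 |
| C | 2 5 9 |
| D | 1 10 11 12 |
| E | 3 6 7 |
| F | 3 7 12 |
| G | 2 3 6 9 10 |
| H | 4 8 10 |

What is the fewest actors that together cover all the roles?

4

Take {C, D, E, H}. Their union is {1, 2, 3, 4, 5, 6, 7, 8, 9, 10, 11, 12}, which is all 12 roles.
Only H contains 4, so H is forced; the remaining 9 roles need at least 3 more actors (each remaining actor adds at most 4) — so at least 4 actors are needed, and 4 is optimal.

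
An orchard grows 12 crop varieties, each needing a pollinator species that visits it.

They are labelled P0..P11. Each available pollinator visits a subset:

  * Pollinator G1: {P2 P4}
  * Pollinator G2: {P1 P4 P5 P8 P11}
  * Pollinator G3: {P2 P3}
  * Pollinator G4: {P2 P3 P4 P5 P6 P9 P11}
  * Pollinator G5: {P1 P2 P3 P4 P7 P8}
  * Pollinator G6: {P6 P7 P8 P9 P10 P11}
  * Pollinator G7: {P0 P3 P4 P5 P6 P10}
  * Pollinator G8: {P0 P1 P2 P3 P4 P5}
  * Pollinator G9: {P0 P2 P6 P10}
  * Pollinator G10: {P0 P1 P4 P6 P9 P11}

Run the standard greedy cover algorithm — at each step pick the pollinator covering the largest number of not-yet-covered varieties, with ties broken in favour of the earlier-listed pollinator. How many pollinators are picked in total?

Greedy: pick G4 (covers 7 new) → pick G5 (covers 3 new) → pick G7 (covers 2 new). Total picks: 3.
(The true minimum cover uses only 2 pollinators, so greedy is not optimal here.)

3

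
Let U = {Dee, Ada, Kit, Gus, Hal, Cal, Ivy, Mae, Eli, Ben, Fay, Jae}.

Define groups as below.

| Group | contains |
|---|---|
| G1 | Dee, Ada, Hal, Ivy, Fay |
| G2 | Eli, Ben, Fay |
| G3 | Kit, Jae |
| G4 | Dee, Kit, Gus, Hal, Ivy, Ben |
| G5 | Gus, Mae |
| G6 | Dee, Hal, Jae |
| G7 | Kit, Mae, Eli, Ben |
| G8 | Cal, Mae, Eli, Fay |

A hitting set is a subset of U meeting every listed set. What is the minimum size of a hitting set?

H = {Ivy, Mae, Eli, Jae} meets every group (each contains at least one member of H), and |H| = 4.
No choice of 3 items meets every group, so 4 is the minimum.

4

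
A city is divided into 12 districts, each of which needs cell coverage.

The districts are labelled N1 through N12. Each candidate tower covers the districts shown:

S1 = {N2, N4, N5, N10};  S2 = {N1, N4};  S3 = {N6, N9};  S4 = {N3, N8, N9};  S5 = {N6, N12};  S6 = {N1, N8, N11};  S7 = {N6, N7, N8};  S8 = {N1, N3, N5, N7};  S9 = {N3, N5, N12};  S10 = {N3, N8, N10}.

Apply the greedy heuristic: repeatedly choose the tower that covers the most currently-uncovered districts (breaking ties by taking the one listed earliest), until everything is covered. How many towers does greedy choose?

5

Greedy: pick S1 (covers 4 new) → pick S4 (covers 3 new) → pick S5 (covers 2 new) → pick S6 (covers 2 new) → pick S7 (covers 1 new). Total picks: 5.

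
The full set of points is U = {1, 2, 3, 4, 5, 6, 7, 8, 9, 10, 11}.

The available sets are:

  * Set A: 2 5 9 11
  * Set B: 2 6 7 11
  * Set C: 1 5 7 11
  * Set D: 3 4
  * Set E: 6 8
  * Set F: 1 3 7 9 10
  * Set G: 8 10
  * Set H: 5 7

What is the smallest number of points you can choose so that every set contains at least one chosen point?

The 4 points {3, 5, 6, 8} hit every set.
No choice of 3 points meets every set, so 4 is the minimum.

4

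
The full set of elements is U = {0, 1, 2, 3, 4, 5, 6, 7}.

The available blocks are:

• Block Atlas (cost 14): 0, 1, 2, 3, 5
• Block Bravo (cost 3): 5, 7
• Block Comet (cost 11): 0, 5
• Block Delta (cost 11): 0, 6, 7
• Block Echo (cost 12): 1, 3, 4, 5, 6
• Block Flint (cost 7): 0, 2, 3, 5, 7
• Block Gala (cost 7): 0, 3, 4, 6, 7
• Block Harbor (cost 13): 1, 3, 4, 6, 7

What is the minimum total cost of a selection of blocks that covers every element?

Echo, Flint together cover every element (Echo ∪ Flint = {0, 1, 2, 3, 4, 5, 6, 7}); total cost 12 + 7 = 19.
The greedy pick Flint, Gala, Echo costs 26; no covering selection beats 19.

19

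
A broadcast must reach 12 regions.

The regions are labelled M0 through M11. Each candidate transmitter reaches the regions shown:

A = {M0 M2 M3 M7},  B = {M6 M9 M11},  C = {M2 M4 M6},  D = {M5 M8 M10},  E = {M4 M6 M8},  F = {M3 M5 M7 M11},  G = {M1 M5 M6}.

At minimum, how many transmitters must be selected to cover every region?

Take {A, B, D, E, G}. Their union is {M0, M1, M2, M3, M4, M5, M6, M7, M8, M9, M10, M11}, which is all 12 regions.
No 4 of the 7 transmitters cover everything (all 35 combinations miss at least one region), so 5 is optimal.

5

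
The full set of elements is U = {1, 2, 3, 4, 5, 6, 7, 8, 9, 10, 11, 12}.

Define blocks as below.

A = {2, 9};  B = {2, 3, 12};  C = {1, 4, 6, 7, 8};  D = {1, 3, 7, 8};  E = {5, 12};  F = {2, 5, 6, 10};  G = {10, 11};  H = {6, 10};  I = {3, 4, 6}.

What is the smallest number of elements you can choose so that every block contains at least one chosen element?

The 5 elements {6, 8, 9, 10, 12} hit every block.
No choice of 4 elements meets every block, so 5 is the minimum.

5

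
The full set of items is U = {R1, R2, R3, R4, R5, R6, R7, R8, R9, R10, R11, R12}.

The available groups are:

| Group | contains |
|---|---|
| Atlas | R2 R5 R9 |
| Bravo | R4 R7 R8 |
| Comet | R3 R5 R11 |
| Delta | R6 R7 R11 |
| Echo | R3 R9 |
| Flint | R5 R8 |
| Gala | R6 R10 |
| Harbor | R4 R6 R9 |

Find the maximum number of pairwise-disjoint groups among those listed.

Delta, Echo, Flint are pairwise disjoint (Delta={R6,R7,R11}; Echo={R3,R9}; Flint={R5,R8}).
Every remaining group overlaps one of these, and no 4 of the listed groups are pairwise disjoint, so 3 is the maximum.

3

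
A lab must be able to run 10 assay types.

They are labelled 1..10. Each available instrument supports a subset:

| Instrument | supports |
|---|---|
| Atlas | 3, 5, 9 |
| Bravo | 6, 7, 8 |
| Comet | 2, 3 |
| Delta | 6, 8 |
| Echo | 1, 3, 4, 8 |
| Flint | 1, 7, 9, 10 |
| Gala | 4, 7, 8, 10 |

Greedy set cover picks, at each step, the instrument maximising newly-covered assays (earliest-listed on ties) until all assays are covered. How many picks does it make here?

5

Greedy: pick Echo (covers 4 new) → pick Flint (covers 3 new) → pick Atlas (covers 1 new) → pick Bravo (covers 1 new) → pick Comet (covers 1 new). Total picks: 5.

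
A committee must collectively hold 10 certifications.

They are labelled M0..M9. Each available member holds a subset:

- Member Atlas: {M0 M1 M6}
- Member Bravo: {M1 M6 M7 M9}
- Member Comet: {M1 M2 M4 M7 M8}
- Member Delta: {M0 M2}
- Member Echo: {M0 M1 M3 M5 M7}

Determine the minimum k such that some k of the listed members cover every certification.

3

Bravo and Comet and Echo together: Bravo ∪ Comet ∪ Echo = {M0, M1, M2, M3, M4, M5, M6, M7, M8, M9} — every certification is covered.
Only Echo contains M3, so Echo is forced; the remaining 5 certifications need at least 2 more members (each remaining member adds at most 3) — so at least 3 members are needed, and 3 is optimal.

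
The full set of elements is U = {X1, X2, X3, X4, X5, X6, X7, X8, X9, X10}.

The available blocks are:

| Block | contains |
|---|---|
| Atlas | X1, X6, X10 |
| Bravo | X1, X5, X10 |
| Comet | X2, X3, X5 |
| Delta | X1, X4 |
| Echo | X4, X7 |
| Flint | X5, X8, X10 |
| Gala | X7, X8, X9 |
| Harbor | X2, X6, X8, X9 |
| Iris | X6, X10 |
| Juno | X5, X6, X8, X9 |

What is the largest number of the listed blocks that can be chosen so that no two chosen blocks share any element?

4

Comet, Delta, Gala, Iris are pairwise disjoint (Comet={X2,X3,X5}; Delta={X1,X4}; Gala={X7,X8,X9}; Iris={X6,X10}).
Every remaining block overlaps one of these, and no 5 of the listed blocks are pairwise disjoint, so 4 is the maximum.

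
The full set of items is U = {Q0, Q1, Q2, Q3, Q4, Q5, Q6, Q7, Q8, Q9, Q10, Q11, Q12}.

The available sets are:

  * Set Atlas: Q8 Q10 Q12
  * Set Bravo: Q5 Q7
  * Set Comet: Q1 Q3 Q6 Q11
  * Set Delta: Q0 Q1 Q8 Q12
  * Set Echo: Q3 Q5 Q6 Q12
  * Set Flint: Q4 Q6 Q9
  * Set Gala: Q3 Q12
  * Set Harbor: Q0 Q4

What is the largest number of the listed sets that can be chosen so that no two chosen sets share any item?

4

Atlas, Bravo, Comet, Harbor are pairwise disjoint (Atlas={Q8,Q10,Q12}; Bravo={Q5,Q7}; Comet={Q1,Q3,Q6,Q11}; Harbor={Q0,Q4}).
Every remaining set overlaps one of these, and no 5 of the listed sets are pairwise disjoint, so 4 is the maximum.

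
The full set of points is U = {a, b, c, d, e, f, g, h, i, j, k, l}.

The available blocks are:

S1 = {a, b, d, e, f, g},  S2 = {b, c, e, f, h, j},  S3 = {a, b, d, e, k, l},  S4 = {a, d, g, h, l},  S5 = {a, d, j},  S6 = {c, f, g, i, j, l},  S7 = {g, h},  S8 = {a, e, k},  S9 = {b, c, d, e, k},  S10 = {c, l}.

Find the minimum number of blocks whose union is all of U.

3

Take {S4, S6, S9}. Their union is {a, b, c, d, e, f, g, h, i, j, k, l}, which is all 12 points.
Only S6 contains i, so S6 is forced; the remaining 6 points need at least 2 more blocks (each remaining block adds at most 5) — so at least 3 blocks are needed, and 3 is optimal.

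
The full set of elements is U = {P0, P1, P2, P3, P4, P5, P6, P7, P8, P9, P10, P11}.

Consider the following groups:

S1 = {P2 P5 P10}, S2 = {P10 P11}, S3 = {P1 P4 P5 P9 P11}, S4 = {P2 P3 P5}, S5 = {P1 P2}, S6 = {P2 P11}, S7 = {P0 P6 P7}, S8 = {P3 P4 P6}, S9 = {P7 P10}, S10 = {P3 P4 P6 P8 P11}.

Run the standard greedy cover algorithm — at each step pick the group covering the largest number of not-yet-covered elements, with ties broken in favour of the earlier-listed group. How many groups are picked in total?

Greedy: pick S3 (covers 5 new) → pick S7 (covers 3 new) → pick S1 (covers 2 new) → pick S10 (covers 2 new). Total picks: 4.

4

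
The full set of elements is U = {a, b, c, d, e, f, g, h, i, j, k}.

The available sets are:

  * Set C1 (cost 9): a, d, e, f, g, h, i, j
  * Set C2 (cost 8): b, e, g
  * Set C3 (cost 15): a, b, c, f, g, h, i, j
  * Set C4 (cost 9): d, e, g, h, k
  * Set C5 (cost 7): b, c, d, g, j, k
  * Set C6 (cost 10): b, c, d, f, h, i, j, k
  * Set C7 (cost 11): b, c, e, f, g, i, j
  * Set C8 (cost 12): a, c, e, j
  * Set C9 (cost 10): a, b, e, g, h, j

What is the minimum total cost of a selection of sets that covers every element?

C1, C5 together cover every element (C1 ∪ C5 = {a, b, c, d, e, f, g, h, i, j, k}); total cost 9 + 7 = 16.
No covering selection has total cost below 16.

16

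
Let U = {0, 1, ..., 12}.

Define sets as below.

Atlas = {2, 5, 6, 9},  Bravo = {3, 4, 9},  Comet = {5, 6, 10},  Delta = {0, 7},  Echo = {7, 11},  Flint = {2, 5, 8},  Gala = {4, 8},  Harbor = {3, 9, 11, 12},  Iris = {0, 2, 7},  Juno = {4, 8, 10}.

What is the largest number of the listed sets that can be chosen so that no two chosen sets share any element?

4

Comet, Gala, Harbor, Iris are pairwise disjoint (Comet={5,6,10}; Gala={4,8}; Harbor={3,9,11,12}; Iris={0,2,7}).
Every remaining set overlaps one of these, and no 5 of the listed sets are pairwise disjoint, so 4 is the maximum.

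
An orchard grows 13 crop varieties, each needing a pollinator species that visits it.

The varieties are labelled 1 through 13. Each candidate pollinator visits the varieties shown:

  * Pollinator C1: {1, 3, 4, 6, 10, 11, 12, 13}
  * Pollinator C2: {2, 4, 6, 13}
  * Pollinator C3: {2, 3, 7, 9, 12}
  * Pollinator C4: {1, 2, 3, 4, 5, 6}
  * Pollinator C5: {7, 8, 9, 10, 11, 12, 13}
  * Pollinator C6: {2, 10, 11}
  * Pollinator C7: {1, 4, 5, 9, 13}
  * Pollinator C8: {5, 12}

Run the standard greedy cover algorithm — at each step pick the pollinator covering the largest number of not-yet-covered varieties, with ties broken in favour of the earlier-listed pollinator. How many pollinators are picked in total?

4

Greedy: pick C1 (covers 8 new) → pick C3 (covers 3 new) → pick C4 (covers 1 new) → pick C5 (covers 1 new). Total picks: 4.
(The true minimum cover uses only 2 pollinators, so greedy is not optimal here.)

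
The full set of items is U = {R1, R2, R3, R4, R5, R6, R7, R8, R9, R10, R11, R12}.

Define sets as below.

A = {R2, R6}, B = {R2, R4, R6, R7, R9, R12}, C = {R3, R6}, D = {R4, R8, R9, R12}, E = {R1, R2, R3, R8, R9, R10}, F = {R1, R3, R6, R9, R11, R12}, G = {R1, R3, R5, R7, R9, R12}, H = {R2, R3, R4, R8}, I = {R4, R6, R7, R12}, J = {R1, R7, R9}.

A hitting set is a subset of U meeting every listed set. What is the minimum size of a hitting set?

3

The 3 items {R1, R6, R8} hit every set.
No choice of 2 items meets every set, so 3 is the minimum.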